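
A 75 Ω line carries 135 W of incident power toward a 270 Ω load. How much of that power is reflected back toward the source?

Γ = (270 − 75)/(270 + 75) = 0.565
|Γ|² = 0.319
P_refl = |Γ|²·P_inc = 43.1 W, P_del = (1 − |Γ|²)·P_inc = 91.9 W

P_reflected ≈ 43.1 W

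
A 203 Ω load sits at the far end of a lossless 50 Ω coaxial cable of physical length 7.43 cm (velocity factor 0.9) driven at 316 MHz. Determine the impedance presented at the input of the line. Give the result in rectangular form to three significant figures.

Z_in ≈ 39.2 − j66.3 Ω

λ = v/f = 0.9·c / 316 MHz = 0.854 m
βl = 2π·l/λ = 2π × 0.087 = 31.3°
tan(βl) = tan(31.3°) = 0.608
Z_in = Z_0·(Z_L + jZ_0·tanβl)/(Z_0 + jZ_L·tanβl)
     = 50·(203 + j30.4)/(50 + j123)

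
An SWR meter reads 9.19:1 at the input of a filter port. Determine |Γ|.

|Γ| ≈ 0.804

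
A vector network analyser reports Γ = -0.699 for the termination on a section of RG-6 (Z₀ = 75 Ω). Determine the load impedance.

Z_L ≈ 13.3 Ω

Z_L = Z_0·(1 + Γ)/(1 − Γ) = 75·(0.301)/(1.7)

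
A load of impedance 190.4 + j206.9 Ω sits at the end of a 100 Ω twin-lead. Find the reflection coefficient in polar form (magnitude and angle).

Γ = (Z_L − Z_0)/(Z_L + Z_0) = (90.4 + j206.9)/(290.4 + j206.9)
|Γ| = 226/357 = 0.633

Γ ≈ 0.633 ∠ 30.9°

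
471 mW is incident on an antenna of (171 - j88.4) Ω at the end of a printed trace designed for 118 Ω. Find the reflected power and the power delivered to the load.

|Γ| = |(53 − j88.4)/(289 − j88.4)| = 0.341
|Γ|² = 0.116
P_refl = |Γ|²·P_inc = 54.8 mW, P_del = (1 − |Γ|²)·P_inc = 416 mW

P_reflected ≈ 54.8 mW; P_delivered ≈ 416 mW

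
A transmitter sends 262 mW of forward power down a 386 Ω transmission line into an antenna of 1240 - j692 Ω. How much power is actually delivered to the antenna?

|Γ| = |(854 − j692)/(1626 − j692)| = 0.622
|Γ|² = 0.387
P_refl = |Γ|²·P_inc = 101 mW, P_del = (1 − |Γ|²)·P_inc = 161 mW

P_delivered ≈ 161 mW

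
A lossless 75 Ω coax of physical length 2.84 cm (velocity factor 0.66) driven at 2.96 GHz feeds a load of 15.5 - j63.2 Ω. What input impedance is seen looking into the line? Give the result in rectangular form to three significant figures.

λ = v/f = 0.66·c / 2.96 GHz = 0.0669 m
βl = 2π·l/λ = 2π × 0.425 = 153°
tan(βl) = tan(153°) = -0.513
Z_in = Z_0·(Z_L + jZ_0·tanβl)/(Z_0 + jZ_L·tanβl)
     = 75·(15.5 − j102)/(42.6 − j7.95)

Z_in ≈ 58.7 − j168 Ω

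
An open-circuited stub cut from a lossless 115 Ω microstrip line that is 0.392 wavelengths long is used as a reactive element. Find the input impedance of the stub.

βl = 2π × 0.392 = 141°
tan(βl) = -0.806
For an open-circuited stub, Z_in = −jZ_0·cot(βl) = −jZ_0/tan(βl)

Z_in ≈ +j143 Ω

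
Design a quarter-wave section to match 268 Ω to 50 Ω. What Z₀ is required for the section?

Z_qwt = √(Z_0·R_L) = √(50 × 268) = √13400

Z_qwt ≈ 116 Ω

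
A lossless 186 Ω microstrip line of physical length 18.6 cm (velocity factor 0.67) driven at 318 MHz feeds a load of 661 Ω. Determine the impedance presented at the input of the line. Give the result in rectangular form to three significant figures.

λ = v/f = 0.67·c / 318 MHz = 0.632 m
βl = 2π·l/λ = 2π × 0.294 = 106°
tan(βl) = tan(106°) = -3.5
Z_in = Z_0·(Z_L + jZ_0·tanβl)/(Z_0 + jZ_L·tanβl)
     = 186·(661 − j651)/(186 − j2310)

Z_in ≈ 56.2 + j48.6 Ω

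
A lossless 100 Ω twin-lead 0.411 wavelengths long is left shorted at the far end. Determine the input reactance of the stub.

X_in ≈ -62.6 Ω (capacitive)

βl = 2π × 0.411 = 148°
tan(βl) = -0.626
For a shorted stub, Z_in = jZ_0·tan(βl)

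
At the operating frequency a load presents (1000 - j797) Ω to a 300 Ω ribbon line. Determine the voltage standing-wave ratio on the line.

Γ = (Z_L − Z_0)/(Z_L + Z_0) = (700 − j797)/(1300 − j797)
|Γ| = 1060/1520 = 0.696
VSWR = (1 + |Γ|)/(1 − |Γ|) = 1.7/0.304

VSWR ≈ 5.57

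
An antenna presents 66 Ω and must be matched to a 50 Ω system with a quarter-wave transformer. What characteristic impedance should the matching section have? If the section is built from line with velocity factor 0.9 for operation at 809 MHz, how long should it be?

Z_qwt = √(Z_0·R_L) = √(50 × 66) = √3300
λ = 0.9·c/f = 0.334 m, so l = λ/4 = 0.0834 m

Z_qwt ≈ 57.4 Ω; length ≈ 8.34 cm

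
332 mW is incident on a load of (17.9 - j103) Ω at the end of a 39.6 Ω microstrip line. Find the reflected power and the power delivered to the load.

|Γ| = |(-21.7 − j103)/(57.5 − j103)| = 0.892
|Γ|² = 0.796
P_refl = |Γ|²·P_inc = 264 mW, P_del = (1 − |Γ|²)·P_inc = 67.6 mW

P_reflected ≈ 264 mW; P_delivered ≈ 67.6 mW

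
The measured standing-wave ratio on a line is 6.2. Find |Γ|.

|Γ| = (S − 1)/(S + 1) = (6.2 − 1)/(6.2 + 1) = 5.2/7.2

|Γ| ≈ 0.722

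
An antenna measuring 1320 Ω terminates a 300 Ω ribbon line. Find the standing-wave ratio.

Γ = (1320 − 300)/(1320 + 300) = 0.63
VSWR = (1 + 0.63)/(1 − 0.63)

VSWR ≈ 4.4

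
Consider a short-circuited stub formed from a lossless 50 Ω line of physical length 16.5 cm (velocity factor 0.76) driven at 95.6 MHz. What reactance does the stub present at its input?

λ = v/f = 0.76·c / 95.6 MHz = 2.38 m
βl = 2π·l/λ = 2π × 0.0692 = 24.9°
tan(βl) = 0.464
For a short-circuited stub, Z_in = jZ_0·tan(βl)

X_in ≈ 23.2 Ω (inductive)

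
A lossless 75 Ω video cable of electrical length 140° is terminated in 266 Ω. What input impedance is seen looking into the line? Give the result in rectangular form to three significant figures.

tan(βl) = tan(140°) = -0.839
Z_in = Z_0·(Z_L + jZ_0·tanβl)/(Z_0 + jZ_L·tanβl)
     = 75·(266 − j62.9)/(75 − j223)

Z_in ≈ 46 + j73.9 Ω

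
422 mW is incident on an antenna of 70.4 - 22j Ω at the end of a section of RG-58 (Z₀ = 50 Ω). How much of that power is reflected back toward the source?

P_reflected ≈ 25.4 mW

|Γ| = |(20.4 − j22)/(120.4 − j22)| = 0.245
|Γ|² = 0.0601
P_refl = |Γ|²·P_inc = 25.4 mW, P_del = (1 − |Γ|²)·P_inc = 397 mW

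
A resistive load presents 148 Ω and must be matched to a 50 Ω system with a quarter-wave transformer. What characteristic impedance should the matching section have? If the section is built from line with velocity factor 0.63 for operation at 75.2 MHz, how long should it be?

Z_qwt ≈ 86 Ω; length ≈ 62.8 cm

Z_qwt = √(Z_0·R_L) = √(50 × 148) = √7400
λ = 0.63·c/f = 2.51 m, so l = λ/4 = 0.628 m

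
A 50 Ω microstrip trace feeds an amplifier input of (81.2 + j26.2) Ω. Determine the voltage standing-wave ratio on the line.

Γ = (Z_L − Z_0)/(Z_L + Z_0) = (31.2 + j26.2)/(131.2 + j26.2)
|Γ| = 40.7/134 = 0.305
VSWR = (1 + |Γ|)/(1 − |Γ|) = 1.3/0.695

VSWR ≈ 1.88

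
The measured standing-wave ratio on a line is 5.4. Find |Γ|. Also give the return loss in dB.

|Γ| = (S − 1)/(S + 1) = (5.4 − 1)/(5.4 + 1) = 4.4/6.4
RL = −20·log₁₀|Γ| = −20·log₁₀(0.688)

|Γ| ≈ 0.688; return loss ≈ 3.25 dB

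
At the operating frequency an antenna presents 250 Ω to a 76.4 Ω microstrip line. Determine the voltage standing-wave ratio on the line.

VSWR ≈ 3.27

Γ = (250 − 76.4)/(250 + 76.4) = 0.532
VSWR = (1 + 0.532)/(1 − 0.532)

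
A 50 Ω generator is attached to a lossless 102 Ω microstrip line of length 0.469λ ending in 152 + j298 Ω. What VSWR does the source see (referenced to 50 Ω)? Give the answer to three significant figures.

VSWR ≈ 13.4

βl = 2π × 0.469 = 169°
tan(βl) = -0.197
Z_in = Z_0·(Z_L + jZ_0·tanβl)/(Z_0 + jZ_L·tanβl) = 61.4 + j188 Ω
Γ_s = (Z_in − Z_s)/(Z_in + Z_s) = (11.4 + j188)/(111 + j188), |Γ_s| = 0.862
VSWR = (1 + |Γ_s|)/(1 − |Γ_s|)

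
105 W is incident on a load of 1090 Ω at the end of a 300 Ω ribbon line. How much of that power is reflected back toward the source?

P_reflected ≈ 33.9 W

Γ = (1090 − 300)/(1090 + 300) = 0.568
|Γ|² = 0.323
P_refl = |Γ|²·P_inc = 33.9 W, P_del = (1 − |Γ|²)·P_inc = 71.1 W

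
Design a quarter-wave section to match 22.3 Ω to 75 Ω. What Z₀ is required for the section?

Z_qwt = √(Z_0·R_L) = √(75 × 22.3) = √1672

Z_qwt ≈ 40.9 Ω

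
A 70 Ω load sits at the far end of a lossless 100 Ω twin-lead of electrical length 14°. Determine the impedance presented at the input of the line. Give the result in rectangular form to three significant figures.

tan(βl) = tan(14°) = 0.249
Z_in = Z_0·(Z_L + jZ_0·tanβl)/(Z_0 + jZ_L·tanβl)
     = 100·(70 + j24.9)/(100 + j17.5)

Z_in ≈ 72.2 + j12.3 Ω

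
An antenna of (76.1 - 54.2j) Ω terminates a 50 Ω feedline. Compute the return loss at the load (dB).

RL ≈ 7.16 dB

Γ = (26.1 − j54.2)/(126.1 − j54.2), |Γ| = 0.438
RL = −20·log₁₀|Γ| = −20·log₁₀(0.438)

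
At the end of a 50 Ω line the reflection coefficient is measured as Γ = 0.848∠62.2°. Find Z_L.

Z_L ≈ 15.1 + j80.8 Ω

Z_L = Z_0·(1 + Γ)/(1 − Γ) = 50·(1.4 + j0.75)/(0.605 − j0.75)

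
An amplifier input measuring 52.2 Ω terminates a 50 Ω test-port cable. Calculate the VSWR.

VSWR ≈ 1.04

Γ = (52.2 − 50)/(52.2 + 50) = 0.0215
VSWR = (1 + 0.0215)/(1 − 0.0215)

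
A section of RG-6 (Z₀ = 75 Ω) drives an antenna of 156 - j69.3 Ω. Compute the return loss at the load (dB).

RL ≈ 7.09 dB

Γ = (81 − j69.3)/(231 − j69.3), |Γ| = 0.442
RL = −20·log₁₀|Γ| = −20·log₁₀(0.442)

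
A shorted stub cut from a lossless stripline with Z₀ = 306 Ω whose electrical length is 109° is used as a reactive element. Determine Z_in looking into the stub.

tan(βl) = -2.9
For a shorted stub, Z_in = jZ_0·tan(βl)

Z_in ≈ −j889 Ω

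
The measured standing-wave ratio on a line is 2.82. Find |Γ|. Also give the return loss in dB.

|Γ| = (S − 1)/(S + 1) = (2.82 − 1)/(2.82 + 1) = 1.82/3.82
RL = −20·log₁₀|Γ| = −20·log₁₀(0.476)

|Γ| ≈ 0.476; return loss ≈ 6.44 dB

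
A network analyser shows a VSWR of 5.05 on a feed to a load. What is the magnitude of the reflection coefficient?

|Γ| ≈ 0.669

|Γ| = (S − 1)/(S + 1) = (5.05 − 1)/(5.05 + 1) = 4.05/6.05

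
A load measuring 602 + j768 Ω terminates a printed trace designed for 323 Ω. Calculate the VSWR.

VSWR ≈ 5.24

Γ = (Z_L − Z_0)/(Z_L + Z_0) = (279 + j768)/(925 + j768)
|Γ| = 817/1200 = 0.68
VSWR = (1 + |Γ|)/(1 − |Γ|) = 1.68/0.32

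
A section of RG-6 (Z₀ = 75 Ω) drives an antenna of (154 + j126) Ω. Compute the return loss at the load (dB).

Γ = (79 + j126)/(229 + j126), |Γ| = 0.569
RL = −20·log₁₀|Γ| = −20·log₁₀(0.569)

RL ≈ 4.9 dB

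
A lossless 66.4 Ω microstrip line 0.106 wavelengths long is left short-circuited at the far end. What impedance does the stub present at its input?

Z_in ≈ +j52.2 Ω

βl = 2π × 0.106 = 38.2°
tan(βl) = 0.786
For a short-circuited stub, Z_in = jZ_0·tan(βl)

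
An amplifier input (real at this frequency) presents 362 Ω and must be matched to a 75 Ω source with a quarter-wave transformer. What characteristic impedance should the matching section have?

Z_qwt = √(Z_0·R_L) = √(75 × 362) = √27150

Z_qwt ≈ 165 Ω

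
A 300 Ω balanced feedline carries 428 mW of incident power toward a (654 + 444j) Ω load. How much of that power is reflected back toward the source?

P_reflected ≈ 125 mW

|Γ| = |(354 + j444)/(954 + j444)| = 0.54
|Γ|² = 0.291
P_refl = |Γ|²·P_inc = 125 mW, P_del = (1 − |Γ|²)·P_inc = 303 mW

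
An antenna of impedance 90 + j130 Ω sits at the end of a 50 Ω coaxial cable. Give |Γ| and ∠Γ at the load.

Γ = (Z_L − Z_0)/(Z_L + Z_0) = (40 + j130)/(140 + j130)
|Γ| = 136/191 = 0.712

Γ ≈ 0.712 ∠ 30°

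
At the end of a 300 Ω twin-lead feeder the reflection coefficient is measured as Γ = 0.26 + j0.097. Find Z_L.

Z_L ≈ 497 + j104 Ω

Z_L = Z_0·(1 + Γ)/(1 − Γ) = 300·(1.26 + j0.097)/(0.74 − j0.097)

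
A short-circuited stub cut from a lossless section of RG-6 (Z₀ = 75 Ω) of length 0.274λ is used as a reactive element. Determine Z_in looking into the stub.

βl = 2π × 0.274 = 98.6°
tan(βl) = -6.58
For a short-circuited stub, Z_in = jZ_0·tan(βl)

Z_in ≈ −j494 Ω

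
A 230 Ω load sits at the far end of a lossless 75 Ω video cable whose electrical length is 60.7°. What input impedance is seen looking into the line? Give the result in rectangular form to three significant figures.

tan(βl) = tan(60.7°) = 1.78
Z_in = Z_0·(Z_L + jZ_0·tanβl)/(Z_0 + jZ_L·tanβl)
     = 75·(230 + j134)/(75 + j410)

Z_in ≈ 31.1 − j36.4 Ω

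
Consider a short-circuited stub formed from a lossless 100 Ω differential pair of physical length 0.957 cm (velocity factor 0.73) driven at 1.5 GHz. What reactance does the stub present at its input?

X_in ≈ 43.7 Ω (inductive)

λ = v/f = 0.73·c / 1.5 GHz = 0.146 m
βl = 2π·l/λ = 2π × 0.0655 = 23.6°
tan(βl) = 0.437
For a short-circuited stub, Z_in = jZ_0·tan(βl)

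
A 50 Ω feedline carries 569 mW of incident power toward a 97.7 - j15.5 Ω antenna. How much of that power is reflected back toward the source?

|Γ| = |(47.7 − j15.5)/(147.7 − j15.5)| = 0.338
|Γ|² = 0.114
P_refl = |Γ|²·P_inc = 64.9 mW, P_del = (1 − |Γ|²)·P_inc = 504 mW

P_reflected ≈ 64.9 mW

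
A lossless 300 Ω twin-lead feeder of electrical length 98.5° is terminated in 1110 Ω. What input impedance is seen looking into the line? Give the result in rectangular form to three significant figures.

Z_in ≈ 82.8 + j41.5 Ω

tan(βl) = tan(98.5°) = -6.69
Z_in = Z_0·(Z_L + jZ_0·tanβl)/(Z_0 + jZ_L·tanβl)
     = 300·(1110 − j2010)/(300 − j7430)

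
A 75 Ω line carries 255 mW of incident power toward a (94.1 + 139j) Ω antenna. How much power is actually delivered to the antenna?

|Γ| = |(19.1 + j139)/(169.1 + j139)| = 0.641
|Γ|² = 0.411
P_refl = |Γ|²·P_inc = 105 mW, P_del = (1 − |Γ|²)·P_inc = 150 mW

P_delivered ≈ 150 mW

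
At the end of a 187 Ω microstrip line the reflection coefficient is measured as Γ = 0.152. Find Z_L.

Z_L ≈ 254 Ω

Z_L = Z_0·(1 + Γ)/(1 − Γ) = 187·(1.15)/(0.848)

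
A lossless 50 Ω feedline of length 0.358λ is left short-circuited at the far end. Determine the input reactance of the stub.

X_in ≈ -62 Ω (capacitive)

βl = 2π × 0.358 = 129°
tan(βl) = -1.24
For a short-circuited stub, Z_in = jZ_0·tan(βl)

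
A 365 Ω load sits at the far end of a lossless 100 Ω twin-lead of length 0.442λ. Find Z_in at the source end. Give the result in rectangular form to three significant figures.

Z_in ≈ 142 + j160 Ω

βl = 2π × 0.442 = 159°
tan(βl) = tan(159°) = -0.381
Z_in = Z_0·(Z_L + jZ_0·tanβl)/(Z_0 + jZ_L·tanβl)
     = 100·(365 − j38.1)/(100 − j139)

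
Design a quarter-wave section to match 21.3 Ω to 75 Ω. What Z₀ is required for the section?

Z_qwt = √(Z_0·R_L) = √(75 × 21.3) = √1598

Z_qwt ≈ 40 Ω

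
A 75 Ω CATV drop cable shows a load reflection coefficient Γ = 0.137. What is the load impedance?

Z_L = Z_0·(1 + Γ)/(1 − Γ) = 75·(1.14)/(0.863)

Z_L ≈ 98.8 Ω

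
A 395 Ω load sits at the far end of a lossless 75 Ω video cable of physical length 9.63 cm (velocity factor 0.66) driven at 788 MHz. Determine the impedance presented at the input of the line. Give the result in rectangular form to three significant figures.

λ = v/f = 0.66·c / 788 MHz = 0.251 m
βl = 2π·l/λ = 2π × 0.383 = 138°
tan(βl) = tan(138°) = -0.901
Z_in = Z_0·(Z_L + jZ_0·tanβl)/(Z_0 + jZ_L·tanβl)
     = 75·(395 − j67.6)/(75 − j356)

Z_in ≈ 30.4 + j76.8 Ω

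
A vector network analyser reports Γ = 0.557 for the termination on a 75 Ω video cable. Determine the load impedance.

Z_L = Z_0·(1 + Γ)/(1 − Γ) = 75·(1.56)/(0.443)

Z_L ≈ 264 Ω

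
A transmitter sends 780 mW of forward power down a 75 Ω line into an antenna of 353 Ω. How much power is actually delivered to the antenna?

Γ = (353 − 75)/(353 + 75) = 0.65
|Γ|² = 0.422
P_refl = |Γ|²·P_inc = 329 mW, P_del = (1 − |Γ|²)·P_inc = 451 mW

P_delivered ≈ 451 mW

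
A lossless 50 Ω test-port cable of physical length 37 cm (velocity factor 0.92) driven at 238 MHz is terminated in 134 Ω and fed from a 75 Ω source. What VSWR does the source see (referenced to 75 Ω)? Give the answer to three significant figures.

VSWR ≈ 3.66

λ = v/f = 0.92·c / 238 MHz = 1.16 m
βl = 2π·l/λ = 2π × 0.319 = 115°
tan(βl) = -2.16
Z_in = Z_0·(Z_L + jZ_0·tanβl)/(Z_0 + jZ_L·tanβl) = 22 + j19.4 Ω
Γ_s = (Z_in − Z_s)/(Z_in + Z_s) = (-53 + j19.4)/(97 + j19.4), |Γ_s| = 0.57
VSWR = (1 + |Γ_s|)/(1 − |Γ_s|)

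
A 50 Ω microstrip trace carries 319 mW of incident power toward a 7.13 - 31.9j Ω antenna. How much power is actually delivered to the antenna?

P_delivered ≈ 106 mW

|Γ| = |(-42.87 − j31.9)/(57.13 − j31.9)| = 0.817
|Γ|² = 0.667
P_refl = |Γ|²·P_inc = 213 mW, P_del = (1 − |Γ|²)·P_inc = 106 mW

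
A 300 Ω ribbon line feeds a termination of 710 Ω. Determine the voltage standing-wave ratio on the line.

For a purely resistive load, VSWR = R_L/Z_0 or Z_0/R_L (whichever > 1) = 710/300

VSWR ≈ 2.37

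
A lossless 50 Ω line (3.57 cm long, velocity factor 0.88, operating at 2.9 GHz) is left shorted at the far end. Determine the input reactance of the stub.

X_in ≈ -40.2 Ω (capacitive)

λ = v/f = 0.88·c / 2.9 GHz = 0.091 m
βl = 2π·l/λ = 2π × 0.392 = 141°
tan(βl) = -0.805
For a shorted stub, Z_in = jZ_0·tan(βl)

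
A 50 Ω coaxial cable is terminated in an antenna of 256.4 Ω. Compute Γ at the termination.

Γ = 0.674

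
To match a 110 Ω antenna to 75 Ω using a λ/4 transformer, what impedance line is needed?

Z_qwt = √(Z_0·R_L) = √(75 × 110) = √8250

Z_qwt ≈ 90.8 Ω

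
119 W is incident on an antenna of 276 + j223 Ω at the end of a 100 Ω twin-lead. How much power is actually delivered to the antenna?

|Γ| = |(176 + j223)/(376 + j223)| = 0.65
|Γ|² = 0.422
P_refl = |Γ|²·P_inc = 50.3 W, P_del = (1 − |Γ|²)·P_inc = 68.7 W

P_delivered ≈ 68.7 W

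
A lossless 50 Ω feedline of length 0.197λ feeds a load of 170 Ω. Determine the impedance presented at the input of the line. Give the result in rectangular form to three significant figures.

βl = 2π × 0.197 = 70.9°
tan(βl) = tan(70.9°) = 2.89
Z_in = Z_0·(Z_L + jZ_0·tanβl)/(Z_0 + jZ_L·tanβl)
     = 50·(170 + j145)/(50 + j491)

Z_in ≈ 16.3 − j15.6 Ω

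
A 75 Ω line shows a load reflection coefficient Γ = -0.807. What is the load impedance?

Z_L = Z_0·(1 + Γ)/(1 − Γ) = 75·(0.193)/(1.81)

Z_L ≈ 8.01 Ω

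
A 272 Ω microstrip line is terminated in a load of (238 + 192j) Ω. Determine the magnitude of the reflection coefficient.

Γ = (Z_L − Z_0)/(Z_L + Z_0) = (-34 + j192)/(510 + j192)
|Γ| = 195/545

|Γ| ≈ 0.358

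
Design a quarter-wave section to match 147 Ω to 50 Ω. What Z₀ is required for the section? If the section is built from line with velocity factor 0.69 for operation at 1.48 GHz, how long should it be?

Z_qwt = √(Z_0·R_L) = √(50 × 147) = √7350
λ = 0.69·c/f = 0.14 m, so l = λ/4 = 0.035 m

Z_qwt ≈ 85.7 Ω; length ≈ 3.5 cm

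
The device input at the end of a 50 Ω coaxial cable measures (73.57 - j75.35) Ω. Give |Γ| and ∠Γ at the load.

Γ ≈ 0.545 ∠ -41.3°

Γ = (Z_L − Z_0)/(Z_L + Z_0) = (23.57 − j75.35)/(123.6 − j75.35)
|Γ| = 79/145 = 0.545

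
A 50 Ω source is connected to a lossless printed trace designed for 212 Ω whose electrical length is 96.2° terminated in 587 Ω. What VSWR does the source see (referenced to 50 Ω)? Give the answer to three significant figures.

tan(βl) = -9.21
Z_in = Z_0·(Z_L + jZ_0·tanβl)/(Z_0 + jZ_L·tanβl) = 77.4 + j20 Ω
Γ_s = (Z_in − Z_s)/(Z_in + Z_s) = (27.4 + j20)/(127 + j20), |Γ_s| = 0.263
VSWR = (1 + |Γ_s|)/(1 − |Γ_s|)

VSWR ≈ 1.71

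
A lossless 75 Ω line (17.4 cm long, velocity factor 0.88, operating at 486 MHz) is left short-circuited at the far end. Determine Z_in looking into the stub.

λ = v/f = 0.88·c / 486 MHz = 0.543 m
βl = 2π·l/λ = 2π × 0.32 = 115°
tan(βl) = -2.11
For a short-circuited stub, Z_in = jZ_0·tan(βl)

Z_in ≈ −j159 Ω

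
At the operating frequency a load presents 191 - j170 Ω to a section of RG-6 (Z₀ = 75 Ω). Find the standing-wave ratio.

VSWR ≈ 4.75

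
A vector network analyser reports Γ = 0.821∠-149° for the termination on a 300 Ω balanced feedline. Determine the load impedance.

Z_L = Z_0·(1 + Γ)/(1 − Γ) = 300·(0.296 − j0.423)/(1.7 + j0.423)

Z_L ≈ 31.7 − j82.3 Ω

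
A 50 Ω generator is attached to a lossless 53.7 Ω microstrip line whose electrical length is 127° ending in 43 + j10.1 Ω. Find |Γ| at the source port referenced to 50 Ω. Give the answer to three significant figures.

|Γ| ≈ 0.135

tan(βl) = -1.33
Z_in = Z_0·(Z_L + jZ_0·tanβl)/(Z_0 + jZ_L·tanβl) = 44.1 − j11.4 Ω
Γ_s = (Z_in − Z_s)/(Z_in + Z_s) = (-5.88 − j11.4)/(94.1 − j11.4), |Γ_s| = 0.135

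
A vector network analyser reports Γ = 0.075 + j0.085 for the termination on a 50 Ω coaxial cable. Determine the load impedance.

Z_L ≈ 57.2 + j9.85 Ω

Z_L = Z_0·(1 + Γ)/(1 − Γ) = 50·(1.07 + j0.085)/(0.925 − j0.085)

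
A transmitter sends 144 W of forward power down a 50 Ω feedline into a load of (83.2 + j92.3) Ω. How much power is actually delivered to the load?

|Γ| = |(33.2 + j92.3)/(133.2 + j92.3)| = 0.605
|Γ|² = 0.366
P_refl = |Γ|²·P_inc = 52.8 W, P_del = (1 − |Γ|²)·P_inc = 91.2 W

P_delivered ≈ 91.2 W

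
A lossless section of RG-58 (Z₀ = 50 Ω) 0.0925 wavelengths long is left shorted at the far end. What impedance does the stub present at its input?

Z_in ≈ +j32.8 Ω

βl = 2π × 0.0925 = 33.3°
tan(βl) = 0.657
For a shorted stub, Z_in = jZ_0·tan(βl)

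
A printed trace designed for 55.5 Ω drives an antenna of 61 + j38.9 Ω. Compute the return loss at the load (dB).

RL ≈ 9.9 dB

Γ = (5.5 + j38.9)/(116.5 + j38.9), |Γ| = 0.32
RL = −20·log₁₀|Γ| = −20·log₁₀(0.32)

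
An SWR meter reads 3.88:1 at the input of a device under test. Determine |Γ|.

|Γ| ≈ 0.59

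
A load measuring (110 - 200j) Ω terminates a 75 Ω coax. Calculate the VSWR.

Γ = (Z_L − Z_0)/(Z_L + Z_0) = (35 − j200)/(185 − j200)
|Γ| = 203/272 = 0.745
VSWR = (1 + |Γ|)/(1 − |Γ|) = 1.75/0.255

VSWR ≈ 6.85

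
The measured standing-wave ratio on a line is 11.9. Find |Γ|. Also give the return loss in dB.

|Γ| ≈ 0.845; return loss ≈ 1.46 dB

|Γ| = (S − 1)/(S + 1) = (11.9 − 1)/(11.9 + 1) = 10.9/12.9
RL = −20·log₁₀|Γ| = −20·log₁₀(0.845)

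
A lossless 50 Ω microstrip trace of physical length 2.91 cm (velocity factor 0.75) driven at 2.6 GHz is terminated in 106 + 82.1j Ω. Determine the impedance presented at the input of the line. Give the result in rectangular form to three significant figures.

λ = v/f = 0.75·c / 2.6 GHz = 0.0865 m
βl = 2π·l/λ = 2π × 0.336 = 121°
tan(βl) = tan(121°) = -1.66
Z_in = Z_0·(Z_L + jZ_0·tanβl)/(Z_0 + jZ_L·tanβl)
     = 50·(106 − j0.93)/(186 − j176)

Z_in ≈ 15.2 + j14.1 Ω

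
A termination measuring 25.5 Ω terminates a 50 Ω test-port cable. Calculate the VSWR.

VSWR ≈ 1.96

For a purely resistive load, VSWR = R_L/Z_0 or Z_0/R_L (whichever > 1) = 50/25.5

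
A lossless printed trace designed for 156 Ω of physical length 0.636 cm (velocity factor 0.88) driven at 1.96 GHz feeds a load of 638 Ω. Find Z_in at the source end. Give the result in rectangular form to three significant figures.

Z_in ≈ 272 − j293 Ω

λ = v/f = 0.88·c / 1.96 GHz = 0.135 m
βl = 2π·l/λ = 2π × 0.0472 = 17°
tan(βl) = tan(17°) = 0.306
Z_in = Z_0·(Z_L + jZ_0·tanβl)/(Z_0 + jZ_L·tanβl)
     = 156·(638 + j47.7)/(156 + j195)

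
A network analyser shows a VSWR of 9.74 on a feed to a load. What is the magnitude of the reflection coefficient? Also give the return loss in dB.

|Γ| ≈ 0.814; return loss ≈ 1.79 dB

|Γ| = (S − 1)/(S + 1) = (9.74 − 1)/(9.74 + 1) = 8.74/10.7
RL = −20·log₁₀|Γ| = −20·log₁₀(0.814)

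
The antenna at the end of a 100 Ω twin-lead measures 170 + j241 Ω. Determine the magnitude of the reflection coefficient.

Γ = (Z_L − Z_0)/(Z_L + Z_0) = (70 + j241)/(270 + j241)
|Γ| = 251/362

|Γ| ≈ 0.693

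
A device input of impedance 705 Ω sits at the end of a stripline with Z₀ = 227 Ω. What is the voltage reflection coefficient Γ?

Γ = 0.513

Γ = (Z_L − Z_0)/(Z_L + Z_0) = (705 − 227)/(705 + 227) = 478/932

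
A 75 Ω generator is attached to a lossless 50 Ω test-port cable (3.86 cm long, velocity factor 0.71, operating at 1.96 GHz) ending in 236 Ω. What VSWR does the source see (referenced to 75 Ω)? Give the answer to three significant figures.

VSWR ≈ 5.63

λ = v/f = 0.71·c / 1.96 GHz = 0.109 m
βl = 2π·l/λ = 2π × 0.355 = 128°
tan(βl) = -1.29
Z_in = Z_0·(Z_L + jZ_0·tanβl)/(Z_0 + jZ_L·tanβl) = 16.5 + j36.2 Ω
Γ_s = (Z_in − Z_s)/(Z_in + Z_s) = (-58.5 + j36.2)/(91.5 + j36.2), |Γ_s| = 0.698
VSWR = (1 + |Γ_s|)/(1 − |Γ_s|)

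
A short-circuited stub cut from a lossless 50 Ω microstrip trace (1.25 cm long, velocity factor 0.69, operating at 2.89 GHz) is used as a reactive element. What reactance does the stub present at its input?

λ = v/f = 0.69·c / 2.89 GHz = 0.0716 m
βl = 2π·l/λ = 2π × 0.175 = 62.8°
tan(βl) = 1.95
For a short-circuited stub, Z_in = jZ_0·tan(βl)

X_in ≈ 97.4 Ω (inductive)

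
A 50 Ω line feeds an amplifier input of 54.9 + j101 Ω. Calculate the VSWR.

Γ = (Z_L − Z_0)/(Z_L + Z_0) = (4.9 + j101)/(104.9 + j101)
|Γ| = 101/146 = 0.694
VSWR = (1 + |Γ|)/(1 − |Γ|) = 1.69/0.306

VSWR ≈ 5.54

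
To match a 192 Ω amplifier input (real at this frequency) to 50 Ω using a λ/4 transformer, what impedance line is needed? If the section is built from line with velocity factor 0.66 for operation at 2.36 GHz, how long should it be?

Z_qwt ≈ 98 Ω; length ≈ 2.1 cm

Z_qwt = √(Z_0·R_L) = √(50 × 192) = √9600
λ = 0.66·c/f = 0.0839 m, so l = λ/4 = 0.021 m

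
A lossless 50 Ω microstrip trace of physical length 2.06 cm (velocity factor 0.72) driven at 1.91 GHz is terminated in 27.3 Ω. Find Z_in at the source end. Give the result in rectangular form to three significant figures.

λ = v/f = 0.72·c / 1.91 GHz = 0.113 m
βl = 2π·l/λ = 2π × 0.182 = 65.6°
tan(βl) = tan(65.6°) = 2.2
Z_in = Z_0·(Z_L + jZ_0·tanβl)/(Z_0 + jZ_L·tanβl)
     = 50·(27.3 + j110)/(50 + j60.1)

Z_in ≈ 65.3 + j31.6 Ω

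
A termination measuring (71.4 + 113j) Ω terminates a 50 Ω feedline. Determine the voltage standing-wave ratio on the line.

VSWR ≈ 5.52

Γ = (Z_L − Z_0)/(Z_L + Z_0) = (21.4 + j113)/(121.4 + j113)
|Γ| = 115/166 = 0.693
VSWR = (1 + |Γ|)/(1 − |Γ|) = 1.69/0.307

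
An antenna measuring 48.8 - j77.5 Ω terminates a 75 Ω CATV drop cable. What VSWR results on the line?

VSWR ≈ 3.55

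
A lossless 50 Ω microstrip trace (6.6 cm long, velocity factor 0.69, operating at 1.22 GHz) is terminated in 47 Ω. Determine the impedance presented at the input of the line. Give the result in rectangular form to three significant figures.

Z_in ≈ 49.4 − j3.01 Ω

λ = v/f = 0.69·c / 1.22 GHz = 0.17 m
βl = 2π·l/λ = 2π × 0.389 = 140°
tan(βl) = tan(140°) = -0.838
Z_in = Z_0·(Z_L + jZ_0·tanβl)/(Z_0 + jZ_L·tanβl)
     = 50·(47 − j41.9)/(50 − j39.4)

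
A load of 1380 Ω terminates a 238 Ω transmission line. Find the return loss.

RL ≈ 3.03 dB

Γ = (1380 − 238)/(1380 + 238) = 0.706
RL = −20·log₁₀|Γ| = −20·log₁₀(0.706)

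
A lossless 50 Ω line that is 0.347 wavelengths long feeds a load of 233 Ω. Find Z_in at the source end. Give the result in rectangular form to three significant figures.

βl = 2π × 0.347 = 125°
tan(βl) = tan(125°) = -1.43
Z_in = Z_0·(Z_L + jZ_0·tanβl)/(Z_0 + jZ_L·tanβl)
     = 50·(233 − j71.6)/(50 − j334)

Z_in ≈ 15.6 + j32.6 Ω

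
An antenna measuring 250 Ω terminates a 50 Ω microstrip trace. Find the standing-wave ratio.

For a purely resistive load, VSWR = R_L/Z_0 or Z_0/R_L (whichever > 1) = 250/50

VSWR ≈ 5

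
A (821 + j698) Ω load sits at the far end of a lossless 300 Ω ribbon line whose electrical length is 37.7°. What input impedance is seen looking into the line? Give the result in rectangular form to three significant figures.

tan(βl) = tan(37.7°) = 0.773
Z_in = Z_0·(Z_L + jZ_0·tanβl)/(Z_0 + jZ_L·tanβl)
     = 300·(821 + j930)/(-239 + j635)

Z_in ≈ 257 − j485 Ω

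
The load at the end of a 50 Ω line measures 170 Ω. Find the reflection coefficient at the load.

Γ = (Z_L − Z_0)/(Z_L + Z_0) = (170 − 50)/(170 + 50) = 120/220

Γ = 0.545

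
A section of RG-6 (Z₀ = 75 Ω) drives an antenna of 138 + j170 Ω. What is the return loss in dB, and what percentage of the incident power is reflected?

RL ≈ 3.54 dB; 44.3% of incident power reflected

Γ = (63 + j170)/(213 + j170), |Γ| = 0.665
RL = −20·log₁₀(0.665) = 3.54 dB
P_refl/P_inc = |Γ|² = 0.443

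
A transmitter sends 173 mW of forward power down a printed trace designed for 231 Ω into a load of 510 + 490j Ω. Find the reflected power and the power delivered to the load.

P_reflected ≈ 69.7 mW; P_delivered ≈ 103 mW

|Γ| = |(279 + j490)/(741 + j490)| = 0.635
|Γ|² = 0.403
P_refl = |Γ|²·P_inc = 69.7 mW, P_del = (1 − |Γ|²)·P_inc = 103 mW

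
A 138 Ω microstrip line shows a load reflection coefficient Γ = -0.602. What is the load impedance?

Z_L = Z_0·(1 + Γ)/(1 − Γ) = 138·(0.398)/(1.6)

Z_L ≈ 34.3 Ω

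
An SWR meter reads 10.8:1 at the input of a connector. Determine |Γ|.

|Γ| ≈ 0.831

|Γ| = (S − 1)/(S + 1) = (10.8 − 1)/(10.8 + 1) = 9.8/11.8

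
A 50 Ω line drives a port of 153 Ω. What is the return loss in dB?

Γ = (153 − 50)/(153 + 50) = 0.507
RL = −20·log₁₀|Γ| = −20·log₁₀(0.507)

RL ≈ 5.89 dB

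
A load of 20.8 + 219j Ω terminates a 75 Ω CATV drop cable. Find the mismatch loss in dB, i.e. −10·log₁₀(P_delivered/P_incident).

Γ = (-54.2 + j219)/(95.8 + j219), |Γ| = 0.944
|Γ|² = 0.891, so P_del/P_inc = 1 − |Γ|² = 0.109
ML = −10·log₁₀(1 − |Γ|²)

mismatch loss ≈ 9.62 dB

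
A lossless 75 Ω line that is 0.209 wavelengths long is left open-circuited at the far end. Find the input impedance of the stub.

βl = 2π × 0.209 = 75.2°
tan(βl) = 3.8
For an open-circuited stub, Z_in = −jZ_0·cot(βl) = −jZ_0/tan(βl)

Z_in ≈ −j19.8 Ω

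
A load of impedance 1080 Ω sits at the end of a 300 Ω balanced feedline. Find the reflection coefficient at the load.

Γ = (Z_L − Z_0)/(Z_L + Z_0) = (1080 − 300)/(1080 + 300) = 780/1380

Γ = 0.565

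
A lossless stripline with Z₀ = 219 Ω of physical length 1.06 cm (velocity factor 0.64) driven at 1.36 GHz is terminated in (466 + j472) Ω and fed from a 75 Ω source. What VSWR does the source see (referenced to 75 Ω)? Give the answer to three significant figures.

VSWR ≈ 12.7

λ = v/f = 0.64·c / 1.36 GHz = 0.141 m
βl = 2π·l/λ = 2π × 0.0751 = 27°
tan(βl) = 0.51
Z_in = Z_0·(Z_L + jZ_0·tanβl)/(Z_0 + jZ_L·tanβl) = 494 − j475 Ω
Γ_s = (Z_in − Z_s)/(Z_in + Z_s) = (419 − j475)/(569 − j475), |Γ_s| = 0.854
VSWR = (1 + |Γ_s|)/(1 − |Γ_s|)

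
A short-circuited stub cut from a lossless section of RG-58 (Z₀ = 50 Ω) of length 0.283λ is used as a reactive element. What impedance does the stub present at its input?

βl = 2π × 0.283 = 102°
tan(βl) = -4.75
For a short-circuited stub, Z_in = jZ_0·tan(βl)

Z_in ≈ −j238 Ω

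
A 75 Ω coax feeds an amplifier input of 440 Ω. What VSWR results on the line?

VSWR ≈ 5.87

For a purely resistive load, VSWR = R_L/Z_0 or Z_0/R_L (whichever > 1) = 440/75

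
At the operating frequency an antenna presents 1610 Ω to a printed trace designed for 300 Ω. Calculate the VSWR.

Γ = (1610 − 300)/(1610 + 300) = 0.686
VSWR = (1 + 0.686)/(1 − 0.686)

VSWR ≈ 5.37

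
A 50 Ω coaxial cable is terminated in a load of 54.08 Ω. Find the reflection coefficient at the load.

Γ = 0.0392

Γ = (Z_L − Z_0)/(Z_L + Z_0) = (54.08 − 50)/(54.08 + 50) = 4.08/104.1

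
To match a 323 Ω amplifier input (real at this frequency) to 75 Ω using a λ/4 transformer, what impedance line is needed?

Z_qwt ≈ 156 Ω

Z_qwt = √(Z_0·R_L) = √(75 × 323) = √24220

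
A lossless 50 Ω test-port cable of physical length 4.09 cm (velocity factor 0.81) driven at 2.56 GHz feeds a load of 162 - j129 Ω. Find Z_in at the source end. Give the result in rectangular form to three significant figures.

λ = v/f = 0.81·c / 2.56 GHz = 0.0949 m
βl = 2π·l/λ = 2π × 0.431 = 155°
tan(βl) = tan(155°) = -0.464
Z_in = Z_0·(Z_L + jZ_0·tanβl)/(Z_0 + jZ_L·tanβl)
     = 50·(162 − j152)/(-9.83 − j75.1)

Z_in ≈ 85.7 + j119 Ω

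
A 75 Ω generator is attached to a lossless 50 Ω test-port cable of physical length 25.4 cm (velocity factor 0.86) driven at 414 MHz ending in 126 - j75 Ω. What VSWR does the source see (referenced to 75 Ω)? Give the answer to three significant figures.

VSWR ≈ 2.82

λ = v/f = 0.86·c / 414 MHz = 0.623 m
βl = 2π·l/λ = 2π × 0.408 = 147°
tan(βl) = -0.656
Z_in = Z_0·(Z_L + jZ_0·tanβl)/(Z_0 + jZ_L·tanβl) = 65.9 + j75.6 Ω
Γ_s = (Z_in − Z_s)/(Z_in + Z_s) = (-9.08 + j75.6)/(141 + j75.6), |Γ_s| = 0.476
VSWR = (1 + |Γ_s|)/(1 − |Γ_s|)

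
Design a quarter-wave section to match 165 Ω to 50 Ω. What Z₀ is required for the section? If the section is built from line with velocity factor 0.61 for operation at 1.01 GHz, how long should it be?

Z_qwt ≈ 90.8 Ω; length ≈ 4.53 cm

Z_qwt = √(Z_0·R_L) = √(50 × 165) = √8250
λ = 0.61·c/f = 0.181 m, so l = λ/4 = 0.0453 m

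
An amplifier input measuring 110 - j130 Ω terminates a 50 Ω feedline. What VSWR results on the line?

VSWR ≈ 5.55

Γ = (Z_L − Z_0)/(Z_L + Z_0) = (60 − j130)/(160 − j130)
|Γ| = 143/206 = 0.695
VSWR = (1 + |Γ|)/(1 − |Γ|) = 1.69/0.305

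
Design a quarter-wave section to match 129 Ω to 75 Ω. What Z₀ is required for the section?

Z_qwt ≈ 98.4 Ω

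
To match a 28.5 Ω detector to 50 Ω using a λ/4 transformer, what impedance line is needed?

Z_qwt ≈ 37.7 Ω

Z_qwt = √(Z_0·R_L) = √(50 × 28.5) = √1425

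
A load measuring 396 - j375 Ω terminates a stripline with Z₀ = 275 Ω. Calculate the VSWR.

VSWR ≈ 3.1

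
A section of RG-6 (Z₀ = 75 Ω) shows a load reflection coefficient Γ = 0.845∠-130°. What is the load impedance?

Z_L ≈ 7.66 − j34.7 Ω

Z_L = Z_0·(1 + Γ)/(1 − Γ) = 75·(0.457 − j0.647)/(1.54 + j0.647)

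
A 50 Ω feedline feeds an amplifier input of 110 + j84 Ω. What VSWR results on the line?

VSWR ≈ 3.66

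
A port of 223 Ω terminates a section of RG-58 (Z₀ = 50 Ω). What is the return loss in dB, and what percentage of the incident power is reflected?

Γ = (223 − 50)/(223 + 50) = 0.634
RL = −20·log₁₀(0.634) = 3.96 dB
P_refl/P_inc = |Γ|² = 0.402

RL ≈ 3.96 dB; 40.2% of incident power reflected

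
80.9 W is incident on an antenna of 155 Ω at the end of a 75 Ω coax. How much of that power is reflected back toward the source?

Γ = (155 − 75)/(155 + 75) = 0.348
|Γ|² = 0.121
P_refl = |Γ|²·P_inc = 9.79 W, P_del = (1 − |Γ|²)·P_inc = 71.1 W

P_reflected ≈ 9.79 W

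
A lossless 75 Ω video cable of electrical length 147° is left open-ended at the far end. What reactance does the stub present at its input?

X_in ≈ 115 Ω (inductive)

tan(βl) = -0.649
For an open-ended stub, Z_in = −jZ_0·cot(βl) = −jZ_0/tan(βl)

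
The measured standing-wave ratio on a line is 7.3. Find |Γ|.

|Γ| = (S − 1)/(S + 1) = (7.3 − 1)/(7.3 + 1) = 6.3/8.3

|Γ| ≈ 0.759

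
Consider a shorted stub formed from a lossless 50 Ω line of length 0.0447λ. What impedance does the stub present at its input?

Z_in ≈ +j14.4 Ω

βl = 2π × 0.0447 = 16.1°
tan(βl) = 0.288
For a shorted stub, Z_in = jZ_0·tan(βl)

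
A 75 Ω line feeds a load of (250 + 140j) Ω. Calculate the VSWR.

VSWR ≈ 4.45

Γ = (Z_L − Z_0)/(Z_L + Z_0) = (175 + j140)/(325 + j140)
|Γ| = 224/354 = 0.633
VSWR = (1 + |Γ|)/(1 − |Γ|) = 1.63/0.367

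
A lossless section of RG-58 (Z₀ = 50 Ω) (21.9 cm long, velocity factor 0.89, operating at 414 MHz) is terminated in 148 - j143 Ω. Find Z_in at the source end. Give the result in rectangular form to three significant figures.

λ = v/f = 0.89·c / 414 MHz = 0.645 m
βl = 2π·l/λ = 2π × 0.34 = 122°
tan(βl) = tan(122°) = -1.59
Z_in = Z_0·(Z_L + jZ_0·tanβl)/(Z_0 + jZ_L·tanβl)
     = 50·(148 − j222)/(-177 − j235)

Z_in ≈ 15.1 + j42.9 Ω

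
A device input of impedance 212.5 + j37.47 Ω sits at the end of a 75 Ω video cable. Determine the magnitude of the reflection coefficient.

Γ = (Z_L − Z_0)/(Z_L + Z_0) = (137.5 + j37.47)/(287.5 + j37.47)
|Γ| = 143/290

|Γ| ≈ 0.492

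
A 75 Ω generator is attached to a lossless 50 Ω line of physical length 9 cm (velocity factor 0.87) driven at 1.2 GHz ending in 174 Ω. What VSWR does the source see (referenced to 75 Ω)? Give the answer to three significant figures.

VSWR ≈ 3.14

λ = v/f = 0.87·c / 1.2 GHz = 0.217 m
βl = 2π·l/λ = 2π × 0.414 = 149°
tan(βl) = -0.602
Z_in = Z_0·(Z_L + jZ_0·tanβl)/(Z_0 + jZ_L·tanβl) = 44 + j62.1 Ω
Γ_s = (Z_in − Z_s)/(Z_in + Z_s) = (-31 + j62.1)/(119 + j62.1), |Γ_s| = 0.517
VSWR = (1 + |Γ_s|)/(1 − |Γ_s|)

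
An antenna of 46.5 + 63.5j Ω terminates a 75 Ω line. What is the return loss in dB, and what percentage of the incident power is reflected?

RL ≈ 5.89 dB; 25.8% of incident power reflected

Γ = (-28.5 + j63.5)/(121.5 + j63.5), |Γ| = 0.508
RL = −20·log₁₀(0.508) = 5.89 dB
P_refl/P_inc = |Γ|² = 0.258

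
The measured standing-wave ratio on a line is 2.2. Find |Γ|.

|Γ| ≈ 0.375

|Γ| = (S − 1)/(S + 1) = (2.2 − 1)/(2.2 + 1) = 1.2/3.2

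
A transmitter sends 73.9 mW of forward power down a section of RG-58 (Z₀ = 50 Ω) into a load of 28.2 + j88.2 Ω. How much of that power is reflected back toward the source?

P_reflected ≈ 43.9 mW

|Γ| = |(-21.8 + j88.2)/(78.2 + j88.2)| = 0.771
|Γ|² = 0.594
P_refl = |Γ|²·P_inc = 43.9 mW, P_del = (1 − |Γ|²)·P_inc = 30 mW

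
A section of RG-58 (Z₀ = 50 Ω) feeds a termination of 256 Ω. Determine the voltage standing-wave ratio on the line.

VSWR ≈ 5.12

For a purely resistive load, VSWR = R_L/Z_0 or Z_0/R_L (whichever > 1) = 256/50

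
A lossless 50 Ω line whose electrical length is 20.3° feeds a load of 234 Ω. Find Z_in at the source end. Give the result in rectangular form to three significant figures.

Z_in ≈ 66.6 − j96.7 Ω

tan(βl) = tan(20.3°) = 0.37
Z_in = Z_0·(Z_L + jZ_0·tanβl)/(Z_0 + jZ_L·tanβl)
     = 50·(234 + j18.5)/(50 + j86.6)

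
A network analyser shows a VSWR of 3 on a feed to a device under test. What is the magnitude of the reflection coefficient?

|Γ| ≈ 0.5

|Γ| = (S − 1)/(S + 1) = (3 − 1)/(3 + 1) = 2/4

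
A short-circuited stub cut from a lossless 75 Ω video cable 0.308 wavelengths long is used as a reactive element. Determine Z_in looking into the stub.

Z_in ≈ −j197 Ω

βl = 2π × 0.308 = 111°
tan(βl) = -2.62
For a short-circuited stub, Z_in = jZ_0·tan(βl)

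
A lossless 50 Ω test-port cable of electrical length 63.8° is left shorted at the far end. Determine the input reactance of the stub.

X_in ≈ 102 Ω (inductive)

tan(βl) = 2.03
For a shorted stub, Z_in = jZ_0·tan(βl)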